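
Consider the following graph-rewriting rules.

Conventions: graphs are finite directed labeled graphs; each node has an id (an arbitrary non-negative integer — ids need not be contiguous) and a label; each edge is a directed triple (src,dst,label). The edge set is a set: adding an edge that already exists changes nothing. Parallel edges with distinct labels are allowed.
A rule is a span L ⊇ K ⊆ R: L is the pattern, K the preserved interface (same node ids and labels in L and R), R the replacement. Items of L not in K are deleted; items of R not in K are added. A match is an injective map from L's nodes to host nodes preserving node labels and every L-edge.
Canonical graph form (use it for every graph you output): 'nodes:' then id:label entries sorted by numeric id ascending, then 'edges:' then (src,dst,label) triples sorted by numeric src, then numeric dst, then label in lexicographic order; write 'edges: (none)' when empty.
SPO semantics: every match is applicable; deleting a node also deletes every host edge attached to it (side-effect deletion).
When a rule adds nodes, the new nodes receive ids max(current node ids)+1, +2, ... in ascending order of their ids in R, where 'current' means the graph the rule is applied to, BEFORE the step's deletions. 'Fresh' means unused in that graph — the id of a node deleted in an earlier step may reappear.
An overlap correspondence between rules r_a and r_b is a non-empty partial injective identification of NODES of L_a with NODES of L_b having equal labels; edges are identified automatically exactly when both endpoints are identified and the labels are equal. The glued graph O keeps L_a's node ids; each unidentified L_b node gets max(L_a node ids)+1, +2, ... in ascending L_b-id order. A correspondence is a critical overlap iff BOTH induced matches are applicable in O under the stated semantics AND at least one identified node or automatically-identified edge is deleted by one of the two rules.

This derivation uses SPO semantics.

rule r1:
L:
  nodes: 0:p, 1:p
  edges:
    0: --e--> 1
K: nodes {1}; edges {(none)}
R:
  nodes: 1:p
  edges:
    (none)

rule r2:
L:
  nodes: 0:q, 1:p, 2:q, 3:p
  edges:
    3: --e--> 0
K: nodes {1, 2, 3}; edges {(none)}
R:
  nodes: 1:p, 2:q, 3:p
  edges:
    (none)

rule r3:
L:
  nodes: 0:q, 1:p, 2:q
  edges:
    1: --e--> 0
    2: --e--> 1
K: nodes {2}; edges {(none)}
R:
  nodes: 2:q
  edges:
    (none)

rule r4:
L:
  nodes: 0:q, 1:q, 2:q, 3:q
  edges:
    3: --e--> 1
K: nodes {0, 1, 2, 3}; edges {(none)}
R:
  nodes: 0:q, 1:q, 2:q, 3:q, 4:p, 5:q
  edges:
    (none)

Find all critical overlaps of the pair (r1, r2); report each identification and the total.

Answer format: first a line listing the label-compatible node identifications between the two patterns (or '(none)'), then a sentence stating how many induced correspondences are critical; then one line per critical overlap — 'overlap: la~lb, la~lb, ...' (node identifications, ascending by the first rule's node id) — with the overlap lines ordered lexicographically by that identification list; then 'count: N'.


label-compatible node identifications between L(r1) and L(r2): 0~1, 0~3, 1~1, 1~3
4 of the induced correspondences are critical overlaps of r1 and r2.
overlap: 0~1
overlap: 0~1, 1~3
overlap: 0~3
overlap: 0~3, 1~1
count: 4


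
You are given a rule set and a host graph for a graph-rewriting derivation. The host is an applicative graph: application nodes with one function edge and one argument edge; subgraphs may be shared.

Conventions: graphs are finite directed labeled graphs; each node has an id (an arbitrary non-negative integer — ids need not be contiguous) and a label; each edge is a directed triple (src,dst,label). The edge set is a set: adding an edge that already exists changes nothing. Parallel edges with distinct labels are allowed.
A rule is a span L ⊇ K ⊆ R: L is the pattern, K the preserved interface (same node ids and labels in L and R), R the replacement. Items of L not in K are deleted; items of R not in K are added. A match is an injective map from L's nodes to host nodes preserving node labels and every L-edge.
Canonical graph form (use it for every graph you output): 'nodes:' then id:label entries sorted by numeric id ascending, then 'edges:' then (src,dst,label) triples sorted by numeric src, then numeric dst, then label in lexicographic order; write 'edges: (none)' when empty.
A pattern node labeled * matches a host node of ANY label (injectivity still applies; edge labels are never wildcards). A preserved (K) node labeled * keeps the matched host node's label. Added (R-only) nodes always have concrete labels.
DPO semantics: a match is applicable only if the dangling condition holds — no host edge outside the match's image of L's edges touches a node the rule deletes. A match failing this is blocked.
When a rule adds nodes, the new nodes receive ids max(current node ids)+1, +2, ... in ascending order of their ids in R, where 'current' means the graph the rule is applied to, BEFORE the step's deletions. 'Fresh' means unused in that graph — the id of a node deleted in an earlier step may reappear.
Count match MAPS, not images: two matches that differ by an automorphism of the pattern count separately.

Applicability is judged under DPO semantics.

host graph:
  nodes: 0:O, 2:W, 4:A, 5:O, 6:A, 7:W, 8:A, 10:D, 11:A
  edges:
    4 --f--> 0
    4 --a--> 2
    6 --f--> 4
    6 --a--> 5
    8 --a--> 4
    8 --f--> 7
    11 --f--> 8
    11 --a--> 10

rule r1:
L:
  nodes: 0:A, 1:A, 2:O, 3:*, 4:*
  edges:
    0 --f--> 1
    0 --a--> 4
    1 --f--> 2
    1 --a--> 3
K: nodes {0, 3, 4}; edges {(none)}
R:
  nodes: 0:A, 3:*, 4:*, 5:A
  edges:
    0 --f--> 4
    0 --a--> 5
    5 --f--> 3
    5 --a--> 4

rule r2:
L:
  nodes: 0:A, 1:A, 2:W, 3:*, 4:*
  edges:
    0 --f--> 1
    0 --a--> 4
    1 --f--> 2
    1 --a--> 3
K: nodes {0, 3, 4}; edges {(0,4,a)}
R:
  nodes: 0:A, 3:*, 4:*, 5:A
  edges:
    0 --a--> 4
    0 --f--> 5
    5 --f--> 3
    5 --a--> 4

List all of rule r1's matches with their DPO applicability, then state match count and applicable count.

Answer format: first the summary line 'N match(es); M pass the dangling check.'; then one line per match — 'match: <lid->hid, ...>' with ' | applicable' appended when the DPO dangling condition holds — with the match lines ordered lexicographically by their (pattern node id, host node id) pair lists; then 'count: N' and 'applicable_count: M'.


1 match(es); 0 pass the dangling check.
match: 0->6, 1->4, 2->0, 3->2, 4->5
count: 1
applicable_count: 0


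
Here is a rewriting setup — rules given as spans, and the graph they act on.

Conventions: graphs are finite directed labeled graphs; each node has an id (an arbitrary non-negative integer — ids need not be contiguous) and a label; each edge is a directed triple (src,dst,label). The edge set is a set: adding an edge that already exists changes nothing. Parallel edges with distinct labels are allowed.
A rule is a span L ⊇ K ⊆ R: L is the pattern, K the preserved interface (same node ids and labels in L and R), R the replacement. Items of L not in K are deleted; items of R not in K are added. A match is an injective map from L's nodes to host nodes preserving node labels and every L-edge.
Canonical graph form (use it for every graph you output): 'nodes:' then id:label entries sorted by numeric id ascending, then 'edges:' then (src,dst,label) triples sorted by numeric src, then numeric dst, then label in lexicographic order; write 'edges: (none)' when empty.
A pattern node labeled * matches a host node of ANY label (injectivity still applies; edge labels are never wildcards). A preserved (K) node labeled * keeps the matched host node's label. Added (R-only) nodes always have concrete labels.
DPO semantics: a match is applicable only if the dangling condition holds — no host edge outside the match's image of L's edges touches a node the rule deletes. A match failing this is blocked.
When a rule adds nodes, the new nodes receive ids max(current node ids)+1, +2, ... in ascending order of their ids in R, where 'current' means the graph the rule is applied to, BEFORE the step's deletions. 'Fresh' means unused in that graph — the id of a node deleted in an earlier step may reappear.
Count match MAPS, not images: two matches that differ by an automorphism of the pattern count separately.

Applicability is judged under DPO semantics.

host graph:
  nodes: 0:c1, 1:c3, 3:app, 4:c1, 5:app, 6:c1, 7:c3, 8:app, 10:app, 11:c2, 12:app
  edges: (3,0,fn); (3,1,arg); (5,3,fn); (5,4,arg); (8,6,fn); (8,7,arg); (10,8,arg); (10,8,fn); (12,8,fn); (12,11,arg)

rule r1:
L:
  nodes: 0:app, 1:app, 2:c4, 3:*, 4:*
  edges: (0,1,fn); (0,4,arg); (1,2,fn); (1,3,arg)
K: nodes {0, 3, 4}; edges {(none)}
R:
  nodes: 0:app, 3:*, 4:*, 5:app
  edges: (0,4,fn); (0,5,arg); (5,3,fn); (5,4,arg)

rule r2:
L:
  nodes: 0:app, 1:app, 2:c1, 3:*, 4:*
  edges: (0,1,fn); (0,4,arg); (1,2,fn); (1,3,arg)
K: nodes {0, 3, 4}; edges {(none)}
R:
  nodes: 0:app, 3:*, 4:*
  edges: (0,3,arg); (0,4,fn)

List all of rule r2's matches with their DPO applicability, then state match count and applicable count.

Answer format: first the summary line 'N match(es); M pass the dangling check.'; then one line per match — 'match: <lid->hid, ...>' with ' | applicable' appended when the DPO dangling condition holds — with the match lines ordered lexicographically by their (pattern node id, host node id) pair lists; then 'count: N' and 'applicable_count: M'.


2 match(es); 1 pass the dangling check.
match: 0->5, 1->3, 2->0, 3->1, 4->4 | applicable
match: 0->12, 1->8, 2->6, 3->7, 4->11
count: 2
applicable_count: 1


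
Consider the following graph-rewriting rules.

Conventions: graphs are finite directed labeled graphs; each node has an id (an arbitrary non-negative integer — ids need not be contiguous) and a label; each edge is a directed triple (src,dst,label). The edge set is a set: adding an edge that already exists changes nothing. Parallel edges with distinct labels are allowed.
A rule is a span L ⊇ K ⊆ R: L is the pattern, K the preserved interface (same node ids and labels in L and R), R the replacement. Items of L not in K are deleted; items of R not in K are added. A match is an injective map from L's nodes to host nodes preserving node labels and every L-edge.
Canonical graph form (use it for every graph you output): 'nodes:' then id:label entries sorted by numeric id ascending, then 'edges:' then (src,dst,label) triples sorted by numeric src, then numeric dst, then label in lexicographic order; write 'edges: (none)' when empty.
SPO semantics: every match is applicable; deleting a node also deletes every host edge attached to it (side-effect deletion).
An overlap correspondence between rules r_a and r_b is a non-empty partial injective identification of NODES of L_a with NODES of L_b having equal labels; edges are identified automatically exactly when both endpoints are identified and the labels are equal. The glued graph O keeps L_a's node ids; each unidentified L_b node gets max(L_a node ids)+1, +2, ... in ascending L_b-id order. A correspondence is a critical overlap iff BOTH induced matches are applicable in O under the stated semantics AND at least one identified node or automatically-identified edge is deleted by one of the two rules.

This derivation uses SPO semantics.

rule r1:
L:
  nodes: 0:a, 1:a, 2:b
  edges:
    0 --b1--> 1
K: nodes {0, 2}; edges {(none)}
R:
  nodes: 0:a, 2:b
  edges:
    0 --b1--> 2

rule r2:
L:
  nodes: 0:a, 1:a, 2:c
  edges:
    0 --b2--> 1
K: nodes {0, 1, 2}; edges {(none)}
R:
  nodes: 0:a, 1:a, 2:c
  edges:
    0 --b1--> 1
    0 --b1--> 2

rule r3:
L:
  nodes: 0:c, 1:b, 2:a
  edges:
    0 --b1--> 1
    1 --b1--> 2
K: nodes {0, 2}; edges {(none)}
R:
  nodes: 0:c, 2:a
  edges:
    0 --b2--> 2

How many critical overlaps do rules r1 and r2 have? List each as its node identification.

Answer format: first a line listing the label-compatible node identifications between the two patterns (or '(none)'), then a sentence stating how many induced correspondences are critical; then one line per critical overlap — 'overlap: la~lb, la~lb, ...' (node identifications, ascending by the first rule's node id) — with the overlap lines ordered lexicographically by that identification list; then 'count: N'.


label-compatible node identifications between L(r1) and L(r2): 0~0, 0~1, 1~0, 1~1
4 of the induced correspondences are critical overlaps of r1 and r2.
overlap: 0~0, 1~1
overlap: 0~1, 1~0
overlap: 1~0
overlap: 1~1
count: 4


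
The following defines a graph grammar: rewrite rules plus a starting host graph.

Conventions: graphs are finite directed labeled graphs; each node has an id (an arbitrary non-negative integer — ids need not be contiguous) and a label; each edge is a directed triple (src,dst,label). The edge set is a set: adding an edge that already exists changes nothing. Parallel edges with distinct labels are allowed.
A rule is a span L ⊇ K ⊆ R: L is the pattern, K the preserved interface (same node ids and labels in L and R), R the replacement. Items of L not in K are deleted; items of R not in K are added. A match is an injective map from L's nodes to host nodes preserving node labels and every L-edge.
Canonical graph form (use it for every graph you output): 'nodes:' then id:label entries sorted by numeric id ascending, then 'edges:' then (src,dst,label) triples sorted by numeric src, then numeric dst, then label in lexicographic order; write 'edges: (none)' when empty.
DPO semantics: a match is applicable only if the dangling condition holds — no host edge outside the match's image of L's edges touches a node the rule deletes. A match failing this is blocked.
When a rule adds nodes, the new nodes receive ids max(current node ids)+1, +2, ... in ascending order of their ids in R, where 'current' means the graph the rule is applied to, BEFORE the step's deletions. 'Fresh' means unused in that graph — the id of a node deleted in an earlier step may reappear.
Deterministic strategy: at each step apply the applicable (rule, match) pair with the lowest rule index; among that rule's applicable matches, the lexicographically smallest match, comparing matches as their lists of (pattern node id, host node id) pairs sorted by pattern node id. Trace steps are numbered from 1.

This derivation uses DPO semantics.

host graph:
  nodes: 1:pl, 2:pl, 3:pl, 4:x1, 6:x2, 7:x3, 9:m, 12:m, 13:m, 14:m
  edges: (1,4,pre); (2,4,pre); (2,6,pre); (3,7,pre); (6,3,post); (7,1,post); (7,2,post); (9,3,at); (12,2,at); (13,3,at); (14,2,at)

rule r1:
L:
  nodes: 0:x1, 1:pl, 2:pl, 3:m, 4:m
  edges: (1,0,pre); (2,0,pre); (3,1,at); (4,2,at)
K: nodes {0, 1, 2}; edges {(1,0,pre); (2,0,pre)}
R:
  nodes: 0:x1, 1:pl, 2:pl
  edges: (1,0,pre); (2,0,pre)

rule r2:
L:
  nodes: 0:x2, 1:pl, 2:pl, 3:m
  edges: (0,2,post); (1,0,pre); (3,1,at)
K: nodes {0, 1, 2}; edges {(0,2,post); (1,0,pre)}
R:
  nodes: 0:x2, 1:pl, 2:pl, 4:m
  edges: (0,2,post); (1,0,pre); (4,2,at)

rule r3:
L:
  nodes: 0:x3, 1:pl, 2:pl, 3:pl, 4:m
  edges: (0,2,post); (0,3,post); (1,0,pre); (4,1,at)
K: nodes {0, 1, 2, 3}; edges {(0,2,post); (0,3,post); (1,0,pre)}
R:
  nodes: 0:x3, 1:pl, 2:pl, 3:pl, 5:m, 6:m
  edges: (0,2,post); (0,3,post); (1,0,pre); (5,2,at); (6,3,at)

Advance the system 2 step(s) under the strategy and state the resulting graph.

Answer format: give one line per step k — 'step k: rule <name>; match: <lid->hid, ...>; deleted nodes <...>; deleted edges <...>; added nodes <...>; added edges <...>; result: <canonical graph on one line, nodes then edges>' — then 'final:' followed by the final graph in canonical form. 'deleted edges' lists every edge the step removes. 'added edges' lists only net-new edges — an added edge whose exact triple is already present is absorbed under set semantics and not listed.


step 1: rule r2; match: 0->6, 1->2, 2->3, 3->12; deleted nodes 12; deleted edges (12,2,at); added nodes 15; added edges (15,3,at); result: nodes: 1:pl, 2:pl, 3:pl, 4:x1, 6:x2, 7:x3, 9:m, 13:m, 14:m, 15:m edges: (1,4,pre); (2,4,pre); (2,6,pre); (3,7,pre); (6,3,post); (7,1,post); (7,2,post); (9,3,at); (13,3,at); (14,2,at); (15,3,at)
step 2: rule r2; match: 0->6, 1->2, 2->3, 3->14; deleted nodes 14; deleted edges (14,2,at); added nodes 16; added edges (16,3,at); result: nodes: 1:pl, 2:pl, 3:pl, 4:x1, 6:x2, 7:x3, 9:m, 13:m, 15:m, 16:m edges: (1,4,pre); (2,4,pre); (2,6,pre); (3,7,pre); (6,3,post); (7,1,post); (7,2,post); (9,3,at); (13,3,at); (15,3,at); (16,3,at)
final:
nodes: 1:pl, 2:pl, 3:pl, 4:x1, 6:x2, 7:x3, 9:m, 13:m, 15:m, 16:m
edges: (1,4,pre); (2,4,pre); (2,6,pre); (3,7,pre); (6,3,post); (7,1,post); (7,2,post); (9,3,at); (13,3,at); (15,3,at); (16,3,at)


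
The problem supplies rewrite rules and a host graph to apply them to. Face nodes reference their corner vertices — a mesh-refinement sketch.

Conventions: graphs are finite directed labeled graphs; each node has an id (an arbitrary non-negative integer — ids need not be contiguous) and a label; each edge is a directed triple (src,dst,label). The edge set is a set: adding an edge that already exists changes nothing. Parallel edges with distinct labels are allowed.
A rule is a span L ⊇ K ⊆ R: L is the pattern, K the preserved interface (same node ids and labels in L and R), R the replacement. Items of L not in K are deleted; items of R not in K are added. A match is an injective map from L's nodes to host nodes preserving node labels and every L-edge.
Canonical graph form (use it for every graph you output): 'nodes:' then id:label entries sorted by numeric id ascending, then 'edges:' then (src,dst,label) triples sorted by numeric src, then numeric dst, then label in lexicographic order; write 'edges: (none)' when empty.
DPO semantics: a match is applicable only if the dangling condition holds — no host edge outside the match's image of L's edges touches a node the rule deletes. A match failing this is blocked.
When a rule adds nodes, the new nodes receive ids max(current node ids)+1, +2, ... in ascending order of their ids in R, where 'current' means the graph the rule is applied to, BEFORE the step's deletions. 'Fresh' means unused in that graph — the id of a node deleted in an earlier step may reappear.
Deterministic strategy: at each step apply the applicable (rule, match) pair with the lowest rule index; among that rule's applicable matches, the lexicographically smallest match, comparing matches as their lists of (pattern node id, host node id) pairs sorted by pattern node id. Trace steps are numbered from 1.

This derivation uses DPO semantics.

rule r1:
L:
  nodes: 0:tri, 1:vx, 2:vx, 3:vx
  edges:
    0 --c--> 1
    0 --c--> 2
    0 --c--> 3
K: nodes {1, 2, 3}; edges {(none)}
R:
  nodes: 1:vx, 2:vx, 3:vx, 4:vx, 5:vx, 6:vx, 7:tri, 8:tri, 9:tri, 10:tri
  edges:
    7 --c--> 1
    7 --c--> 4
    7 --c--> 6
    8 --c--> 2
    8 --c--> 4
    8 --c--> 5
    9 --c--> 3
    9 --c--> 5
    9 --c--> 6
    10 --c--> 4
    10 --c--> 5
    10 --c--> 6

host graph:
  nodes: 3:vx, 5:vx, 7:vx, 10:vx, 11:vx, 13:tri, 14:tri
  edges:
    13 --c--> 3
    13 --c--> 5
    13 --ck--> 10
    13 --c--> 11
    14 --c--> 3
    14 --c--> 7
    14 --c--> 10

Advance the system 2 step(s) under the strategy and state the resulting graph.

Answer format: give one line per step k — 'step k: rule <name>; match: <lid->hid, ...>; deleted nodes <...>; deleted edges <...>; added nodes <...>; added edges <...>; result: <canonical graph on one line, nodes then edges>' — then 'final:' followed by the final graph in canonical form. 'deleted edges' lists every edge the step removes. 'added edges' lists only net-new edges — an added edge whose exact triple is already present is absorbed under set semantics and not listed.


step 1: rule r1; match: 0->14, 1->3, 2->7, 3->10; deleted nodes 14; deleted edges (14,3,c); (14,7,c); (14,10,c); added nodes 15, 16, 17, 18, 19, 20, 21; added edges (18,3,c); (18,15,c); (18,17,c); (19,7,c); (19,15,c); (19,16,c); (20,10,c); (20,16,c); (20,17,c); (21,15,c); (21,16,c); (21,17,c); result: nodes: 3:vx, 5:vx, 7:vx, 10:vx, 11:vx, 13:tri, 15:vx, 16:vx, 17:vx, 18:tri, 19:tri, 20:tri, 21:tri edges: (13,3,c); (13,5,c); (13,10,ck); (13,11,c); (18,3,c); (18,15,c); (18,17,c); (19,7,c); (19,15,c); (19,16,c); (20,10,c); (20,16,c); (20,17,c); (21,15,c); (21,16,c); (21,17,c)
step 2: rule r1; match: 0->18, 1->3, 2->15, 3->17; deleted nodes 18; deleted edges (18,3,c); (18,15,c); (18,17,c); added nodes 22, 23, 24, 25, 26, 27, 28; added edges (25,3,c); (25,22,c); (25,24,c); (26,15,c); (26,22,c); (26,23,c); (27,17,c); (27,23,c); (27,24,c); (28,22,c); (28,23,c); (28,24,c); result: nodes: 3:vx, 5:vx, 7:vx, 10:vx, 11:vx, 13:tri, 15:vx, 16:vx, 17:vx, 19:tri, 20:tri, 21:tri, 22:vx, 23:vx, 24:vx, 25:tri, 26:tri, 27:tri, 28:tri edges: (13,3,c); (13,5,c); (13,10,ck); (13,11,c); (19,7,c); (19,15,c); (19,16,c); (20,10,c); (20,16,c); (20,17,c); (21,15,c); (21,16,c); (21,17,c); (25,3,c); (25,22,c); (25,24,c); (26,15,c); (26,22,c); (26,23,c); (27,17,c); (27,23,c); (27,24,c); (28,22,c); (28,23,c); (28,24,c)
final:
nodes: 3:vx, 5:vx, 7:vx, 10:vx, 11:vx, 13:tri, 15:vx, 16:vx, 17:vx, 19:tri, 20:tri, 21:tri, 22:vx, 23:vx, 24:vx, 25:tri, 26:tri, 27:tri, 28:tri
edges: (13,3,c); (13,5,c); (13,10,ck); (13,11,c); (19,7,c); (19,15,c); (19,16,c); (20,10,c); (20,16,c); (20,17,c); (21,15,c); (21,16,c); (21,17,c); (25,3,c); (25,22,c); (25,24,c); (26,15,c); (26,22,c); (26,23,c); (27,17,c); (27,23,c); (27,24,c); (28,22,c); (28,23,c); (28,24,c)


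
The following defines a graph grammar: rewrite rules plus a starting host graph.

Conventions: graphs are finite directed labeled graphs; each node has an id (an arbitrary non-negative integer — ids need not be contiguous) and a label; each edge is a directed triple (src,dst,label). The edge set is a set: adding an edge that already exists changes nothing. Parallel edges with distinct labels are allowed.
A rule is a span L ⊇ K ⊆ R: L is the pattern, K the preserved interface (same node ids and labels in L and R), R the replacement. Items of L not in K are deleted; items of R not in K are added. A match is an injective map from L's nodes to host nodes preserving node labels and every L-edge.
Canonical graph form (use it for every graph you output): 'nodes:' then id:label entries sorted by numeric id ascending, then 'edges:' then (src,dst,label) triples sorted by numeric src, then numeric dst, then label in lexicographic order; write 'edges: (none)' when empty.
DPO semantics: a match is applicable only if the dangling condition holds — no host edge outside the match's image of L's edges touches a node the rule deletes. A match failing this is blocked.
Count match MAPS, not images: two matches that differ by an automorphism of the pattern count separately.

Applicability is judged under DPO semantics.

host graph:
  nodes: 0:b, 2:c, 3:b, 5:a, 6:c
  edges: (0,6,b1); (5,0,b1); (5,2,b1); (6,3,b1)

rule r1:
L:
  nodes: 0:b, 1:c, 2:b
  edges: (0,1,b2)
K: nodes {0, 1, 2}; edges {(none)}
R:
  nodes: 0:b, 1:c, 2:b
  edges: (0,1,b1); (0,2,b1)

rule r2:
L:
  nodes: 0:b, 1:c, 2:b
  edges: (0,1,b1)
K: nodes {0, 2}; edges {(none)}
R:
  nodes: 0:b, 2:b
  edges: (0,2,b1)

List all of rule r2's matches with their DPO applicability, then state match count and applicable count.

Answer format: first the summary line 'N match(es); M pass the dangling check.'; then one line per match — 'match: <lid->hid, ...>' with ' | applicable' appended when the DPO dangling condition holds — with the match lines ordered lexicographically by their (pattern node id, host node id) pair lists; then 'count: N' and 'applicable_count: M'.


1 match(es); 0 pass the dangling check.
match: 0->0, 1->6, 2->3
count: 1
applicable_count: 0


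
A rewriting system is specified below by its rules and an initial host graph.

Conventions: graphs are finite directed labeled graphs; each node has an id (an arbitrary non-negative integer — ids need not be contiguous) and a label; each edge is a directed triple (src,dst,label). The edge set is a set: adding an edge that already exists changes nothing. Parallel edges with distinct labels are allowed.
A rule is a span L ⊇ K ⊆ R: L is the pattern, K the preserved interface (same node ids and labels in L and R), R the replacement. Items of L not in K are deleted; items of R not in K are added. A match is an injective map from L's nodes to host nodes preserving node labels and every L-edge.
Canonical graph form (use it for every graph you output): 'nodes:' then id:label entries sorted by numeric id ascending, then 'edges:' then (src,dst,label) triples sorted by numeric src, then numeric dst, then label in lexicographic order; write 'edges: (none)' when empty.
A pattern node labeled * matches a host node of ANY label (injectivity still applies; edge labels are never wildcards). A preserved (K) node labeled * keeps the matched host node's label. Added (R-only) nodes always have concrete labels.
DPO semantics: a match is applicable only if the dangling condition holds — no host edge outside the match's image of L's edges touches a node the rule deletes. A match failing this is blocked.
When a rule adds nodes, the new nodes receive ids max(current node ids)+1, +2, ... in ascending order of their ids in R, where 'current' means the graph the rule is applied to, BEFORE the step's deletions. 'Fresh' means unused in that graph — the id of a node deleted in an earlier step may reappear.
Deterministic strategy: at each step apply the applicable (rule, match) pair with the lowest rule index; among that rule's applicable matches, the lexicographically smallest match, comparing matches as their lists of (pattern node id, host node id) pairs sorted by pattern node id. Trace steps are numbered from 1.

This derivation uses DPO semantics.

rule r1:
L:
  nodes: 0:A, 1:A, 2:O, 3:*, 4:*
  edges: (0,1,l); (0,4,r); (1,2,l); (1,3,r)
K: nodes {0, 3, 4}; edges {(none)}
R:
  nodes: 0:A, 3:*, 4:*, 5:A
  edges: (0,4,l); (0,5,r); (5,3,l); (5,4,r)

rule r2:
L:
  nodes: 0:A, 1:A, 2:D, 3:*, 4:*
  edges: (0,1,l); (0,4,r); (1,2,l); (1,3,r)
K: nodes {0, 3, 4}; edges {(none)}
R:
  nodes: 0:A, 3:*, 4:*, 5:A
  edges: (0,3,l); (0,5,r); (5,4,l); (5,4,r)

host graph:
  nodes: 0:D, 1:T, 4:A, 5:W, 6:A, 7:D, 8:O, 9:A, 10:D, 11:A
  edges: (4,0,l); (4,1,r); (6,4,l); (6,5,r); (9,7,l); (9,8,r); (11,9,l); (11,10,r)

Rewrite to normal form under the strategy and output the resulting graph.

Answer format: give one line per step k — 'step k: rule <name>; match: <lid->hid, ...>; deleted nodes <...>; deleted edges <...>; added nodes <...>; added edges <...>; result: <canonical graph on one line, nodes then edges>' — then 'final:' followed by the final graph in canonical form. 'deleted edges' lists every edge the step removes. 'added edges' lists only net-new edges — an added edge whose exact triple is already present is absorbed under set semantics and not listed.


step 1: rule r2; match: 0->6, 1->4, 2->0, 3->1, 4->5; deleted nodes 0, 4; deleted edges (4,0,l); (4,1,r); (6,4,l); (6,5,r); added nodes 12; added edges (6,1,l); (6,12,r); (12,5,l); (12,5,r); result: nodes: 1:T, 5:W, 6:A, 7:D, 8:O, 9:A, 10:D, 11:A, 12:A edges: (6,1,l); (6,12,r); (9,7,l); (9,8,r); (11,9,l); (11,10,r); (12,5,l); (12,5,r)
step 2: rule r2; match: 0->11, 1->9, 2->7, 3->8, 4->10; deleted nodes 7, 9; deleted edges (9,7,l); (9,8,r); (11,9,l); (11,10,r); added nodes 13; added edges (11,8,l); (11,13,r); (13,10,l); (13,10,r); result: nodes: 1:T, 5:W, 6:A, 8:O, 10:D, 11:A, 12:A, 13:A edges: (6,1,l); (6,12,r); (11,8,l); (11,13,r); (12,5,l); (12,5,r); (13,10,l); (13,10,r)
final:
nodes: 1:T, 5:W, 6:A, 8:O, 10:D, 11:A, 12:A, 13:A
edges: (6,1,l); (6,12,r); (11,8,l); (11,13,r); (12,5,l); (12,5,r); (13,10,l); (13,10,r)


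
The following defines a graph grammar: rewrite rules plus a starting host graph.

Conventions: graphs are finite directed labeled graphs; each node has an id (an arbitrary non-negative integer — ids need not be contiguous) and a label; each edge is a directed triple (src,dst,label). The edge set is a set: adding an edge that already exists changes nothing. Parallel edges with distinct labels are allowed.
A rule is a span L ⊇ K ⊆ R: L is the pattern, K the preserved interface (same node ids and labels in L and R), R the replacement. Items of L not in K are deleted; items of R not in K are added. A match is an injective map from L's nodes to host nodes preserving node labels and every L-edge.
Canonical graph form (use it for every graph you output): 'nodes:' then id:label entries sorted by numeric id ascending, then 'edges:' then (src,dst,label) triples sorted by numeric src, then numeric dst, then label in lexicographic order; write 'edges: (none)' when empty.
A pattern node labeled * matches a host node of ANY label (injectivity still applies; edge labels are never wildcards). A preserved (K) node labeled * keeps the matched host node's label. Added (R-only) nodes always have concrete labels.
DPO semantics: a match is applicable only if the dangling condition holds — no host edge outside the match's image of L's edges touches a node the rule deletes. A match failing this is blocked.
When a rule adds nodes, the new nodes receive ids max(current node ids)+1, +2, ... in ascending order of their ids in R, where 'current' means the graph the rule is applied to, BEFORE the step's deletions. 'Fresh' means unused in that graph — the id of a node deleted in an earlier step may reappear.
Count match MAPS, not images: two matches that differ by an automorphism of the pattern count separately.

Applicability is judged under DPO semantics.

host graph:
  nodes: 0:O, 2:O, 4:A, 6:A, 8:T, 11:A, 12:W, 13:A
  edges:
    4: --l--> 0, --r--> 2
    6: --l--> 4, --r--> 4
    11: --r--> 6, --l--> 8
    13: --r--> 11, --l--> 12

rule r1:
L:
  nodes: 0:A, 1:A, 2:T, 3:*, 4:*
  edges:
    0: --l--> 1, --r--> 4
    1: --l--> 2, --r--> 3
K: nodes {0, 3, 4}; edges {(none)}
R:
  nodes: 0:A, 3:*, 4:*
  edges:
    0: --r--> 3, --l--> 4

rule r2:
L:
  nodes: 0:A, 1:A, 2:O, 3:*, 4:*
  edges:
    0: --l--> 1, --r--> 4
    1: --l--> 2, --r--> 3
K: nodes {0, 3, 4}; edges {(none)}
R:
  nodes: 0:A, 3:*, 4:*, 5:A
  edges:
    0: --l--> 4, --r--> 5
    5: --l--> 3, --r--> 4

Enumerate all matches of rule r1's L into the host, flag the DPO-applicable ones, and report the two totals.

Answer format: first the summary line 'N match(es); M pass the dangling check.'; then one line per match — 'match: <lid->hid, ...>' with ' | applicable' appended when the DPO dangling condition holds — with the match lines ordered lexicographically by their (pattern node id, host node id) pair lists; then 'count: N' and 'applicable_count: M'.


0 match(es); 0 pass the dangling check.
count: 0
applicable_count: 0


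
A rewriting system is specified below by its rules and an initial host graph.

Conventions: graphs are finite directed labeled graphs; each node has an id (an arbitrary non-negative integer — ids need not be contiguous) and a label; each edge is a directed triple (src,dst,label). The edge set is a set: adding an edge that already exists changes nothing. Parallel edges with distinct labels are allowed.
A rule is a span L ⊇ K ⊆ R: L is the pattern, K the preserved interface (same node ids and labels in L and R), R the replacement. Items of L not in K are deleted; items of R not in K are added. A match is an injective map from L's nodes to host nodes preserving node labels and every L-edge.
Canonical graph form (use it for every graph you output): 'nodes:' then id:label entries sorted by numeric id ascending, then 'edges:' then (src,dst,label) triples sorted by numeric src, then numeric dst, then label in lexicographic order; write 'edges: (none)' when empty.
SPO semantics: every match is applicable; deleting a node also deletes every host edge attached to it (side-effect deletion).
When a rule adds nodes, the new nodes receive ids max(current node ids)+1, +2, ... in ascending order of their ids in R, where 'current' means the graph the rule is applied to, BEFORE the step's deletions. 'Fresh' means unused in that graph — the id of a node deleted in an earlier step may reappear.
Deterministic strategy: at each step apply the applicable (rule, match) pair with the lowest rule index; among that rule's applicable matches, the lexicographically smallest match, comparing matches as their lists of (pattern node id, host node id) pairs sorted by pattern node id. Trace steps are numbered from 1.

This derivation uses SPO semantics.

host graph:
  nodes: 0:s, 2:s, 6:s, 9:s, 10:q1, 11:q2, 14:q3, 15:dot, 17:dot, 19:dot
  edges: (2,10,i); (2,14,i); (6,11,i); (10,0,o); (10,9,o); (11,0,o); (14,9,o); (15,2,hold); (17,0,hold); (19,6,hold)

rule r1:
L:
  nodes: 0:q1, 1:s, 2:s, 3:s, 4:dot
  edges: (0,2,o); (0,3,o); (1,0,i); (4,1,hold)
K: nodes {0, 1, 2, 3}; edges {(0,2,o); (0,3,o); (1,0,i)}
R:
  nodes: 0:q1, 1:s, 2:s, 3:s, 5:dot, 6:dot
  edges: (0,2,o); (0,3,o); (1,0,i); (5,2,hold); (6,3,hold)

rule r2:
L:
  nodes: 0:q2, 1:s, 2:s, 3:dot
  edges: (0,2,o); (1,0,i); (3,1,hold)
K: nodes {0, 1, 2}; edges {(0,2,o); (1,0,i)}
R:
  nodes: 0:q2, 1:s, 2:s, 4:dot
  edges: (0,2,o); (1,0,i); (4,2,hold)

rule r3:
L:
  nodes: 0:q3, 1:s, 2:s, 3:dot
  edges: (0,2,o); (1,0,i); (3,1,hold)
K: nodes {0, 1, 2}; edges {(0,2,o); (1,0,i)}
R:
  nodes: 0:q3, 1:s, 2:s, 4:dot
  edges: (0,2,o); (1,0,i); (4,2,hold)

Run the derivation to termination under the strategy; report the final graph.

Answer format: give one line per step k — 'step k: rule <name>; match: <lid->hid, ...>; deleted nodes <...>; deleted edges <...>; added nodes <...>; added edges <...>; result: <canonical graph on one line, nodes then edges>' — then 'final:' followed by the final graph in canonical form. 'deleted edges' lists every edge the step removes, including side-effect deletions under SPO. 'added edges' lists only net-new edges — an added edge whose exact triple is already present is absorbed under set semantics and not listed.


step 1: rule r1; match: 0->10, 1->2, 2->0, 3->9, 4->15; deleted nodes 15; deleted edges (15,2,hold); added nodes 20, 21; added edges (20,0,hold); (21,9,hold); result: nodes: 0:s, 2:s, 6:s, 9:s, 10:q1, 11:q2, 14:q3, 17:dot, 19:dot, 20:dot, 21:dot edges: (2,10,i); (2,14,i); (6,11,i); (10,0,o); (10,9,o); (11,0,o); (14,9,o); (17,0,hold); (19,6,hold); (20,0,hold); (21,9,hold)
step 2: rule r2; match: 0->11, 1->6, 2->0, 3->19; deleted nodes 19; deleted edges (19,6,hold); added nodes 22; added edges (22,0,hold); result: nodes: 0:s, 2:s, 6:s, 9:s, 10:q1, 11:q2, 14:q3, 17:dot, 20:dot, 21:dot, 22:dot edges: (2,10,i); (2,14,i); (6,11,i); (10,0,o); (10,9,o); (11,0,o); (14,9,o); (17,0,hold); (20,0,hold); (21,9,hold); (22,0,hold)
final:
nodes: 0:s, 2:s, 6:s, 9:s, 10:q1, 11:q2, 14:q3, 17:dot, 20:dot, 21:dot, 22:dot
edges: (2,10,i); (2,14,i); (6,11,i); (10,0,o); (10,9,o); (11,0,o); (14,9,o); (17,0,hold); (20,0,hold); (21,9,hold); (22,0,hold)


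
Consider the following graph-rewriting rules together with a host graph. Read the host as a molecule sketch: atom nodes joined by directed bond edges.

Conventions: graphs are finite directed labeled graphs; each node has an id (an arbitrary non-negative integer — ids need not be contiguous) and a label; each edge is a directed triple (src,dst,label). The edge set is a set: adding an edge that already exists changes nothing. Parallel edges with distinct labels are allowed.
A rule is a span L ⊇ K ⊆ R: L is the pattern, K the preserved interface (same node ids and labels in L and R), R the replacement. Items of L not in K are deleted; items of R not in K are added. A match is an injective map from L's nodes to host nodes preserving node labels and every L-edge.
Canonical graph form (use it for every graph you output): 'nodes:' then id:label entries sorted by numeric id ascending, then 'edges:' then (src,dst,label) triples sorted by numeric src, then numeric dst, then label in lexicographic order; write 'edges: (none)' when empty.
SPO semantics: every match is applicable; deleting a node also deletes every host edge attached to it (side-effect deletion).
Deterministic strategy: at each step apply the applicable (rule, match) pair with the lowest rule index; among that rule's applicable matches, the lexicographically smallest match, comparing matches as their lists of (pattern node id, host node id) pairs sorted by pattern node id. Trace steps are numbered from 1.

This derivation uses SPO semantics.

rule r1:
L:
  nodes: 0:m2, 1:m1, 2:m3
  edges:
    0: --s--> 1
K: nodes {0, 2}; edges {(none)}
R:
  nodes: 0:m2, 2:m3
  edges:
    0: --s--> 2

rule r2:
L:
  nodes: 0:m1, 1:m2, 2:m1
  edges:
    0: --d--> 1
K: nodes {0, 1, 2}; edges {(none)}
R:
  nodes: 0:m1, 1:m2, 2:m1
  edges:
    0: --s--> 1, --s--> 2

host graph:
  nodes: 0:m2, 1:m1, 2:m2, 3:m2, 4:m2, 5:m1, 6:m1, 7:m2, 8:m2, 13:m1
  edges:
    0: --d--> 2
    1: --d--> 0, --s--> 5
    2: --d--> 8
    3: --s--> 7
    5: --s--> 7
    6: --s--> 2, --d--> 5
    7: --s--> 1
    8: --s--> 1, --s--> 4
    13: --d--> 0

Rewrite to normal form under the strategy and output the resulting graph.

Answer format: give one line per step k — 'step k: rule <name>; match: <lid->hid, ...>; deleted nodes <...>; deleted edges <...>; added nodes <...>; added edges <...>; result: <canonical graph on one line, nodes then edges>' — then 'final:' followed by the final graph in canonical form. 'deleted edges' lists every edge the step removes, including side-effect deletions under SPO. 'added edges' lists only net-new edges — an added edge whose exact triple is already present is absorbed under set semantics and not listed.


step 1: rule r2; match: 0->1, 1->0, 2->5; deleted nodes (none); deleted edges (1,0,d); added nodes (none); added edges (1,0,s); result: nodes: 0:m2, 1:m1, 2:m2, 3:m2, 4:m2, 5:m1, 6:m1, 7:m2, 8:m2, 13:m1 edges: (0,2,d); (1,0,s); (1,5,s); (2,8,d); (3,7,s); (5,7,s); (6,2,s); (6,5,d); (7,1,s); (8,1,s); (8,4,s); (13,0,d)
step 2: rule r2; match: 0->13, 1->0, 2->1; deleted nodes (none); deleted edges (13,0,d); added nodes (none); added edges (13,0,s); (13,1,s); result: nodes: 0:m2, 1:m1, 2:m2, 3:m2, 4:m2, 5:m1, 6:m1, 7:m2, 8:m2, 13:m1 edges: (0,2,d); (1,0,s); (1,5,s); (2,8,d); (3,7,s); (5,7,s); (6,2,s); (6,5,d); (7,1,s); (8,1,s); (8,4,s); (13,0,s); (13,1,s)
final:
nodes: 0:m2, 1:m1, 2:m2, 3:m2, 4:m2, 5:m1, 6:m1, 7:m2, 8:m2, 13:m1
edges: (0,2,d); (1,0,s); (1,5,s); (2,8,d); (3,7,s); (5,7,s); (6,2,s); (6,5,d); (7,1,s); (8,1,s); (8,4,s); (13,0,s); (13,1,s)


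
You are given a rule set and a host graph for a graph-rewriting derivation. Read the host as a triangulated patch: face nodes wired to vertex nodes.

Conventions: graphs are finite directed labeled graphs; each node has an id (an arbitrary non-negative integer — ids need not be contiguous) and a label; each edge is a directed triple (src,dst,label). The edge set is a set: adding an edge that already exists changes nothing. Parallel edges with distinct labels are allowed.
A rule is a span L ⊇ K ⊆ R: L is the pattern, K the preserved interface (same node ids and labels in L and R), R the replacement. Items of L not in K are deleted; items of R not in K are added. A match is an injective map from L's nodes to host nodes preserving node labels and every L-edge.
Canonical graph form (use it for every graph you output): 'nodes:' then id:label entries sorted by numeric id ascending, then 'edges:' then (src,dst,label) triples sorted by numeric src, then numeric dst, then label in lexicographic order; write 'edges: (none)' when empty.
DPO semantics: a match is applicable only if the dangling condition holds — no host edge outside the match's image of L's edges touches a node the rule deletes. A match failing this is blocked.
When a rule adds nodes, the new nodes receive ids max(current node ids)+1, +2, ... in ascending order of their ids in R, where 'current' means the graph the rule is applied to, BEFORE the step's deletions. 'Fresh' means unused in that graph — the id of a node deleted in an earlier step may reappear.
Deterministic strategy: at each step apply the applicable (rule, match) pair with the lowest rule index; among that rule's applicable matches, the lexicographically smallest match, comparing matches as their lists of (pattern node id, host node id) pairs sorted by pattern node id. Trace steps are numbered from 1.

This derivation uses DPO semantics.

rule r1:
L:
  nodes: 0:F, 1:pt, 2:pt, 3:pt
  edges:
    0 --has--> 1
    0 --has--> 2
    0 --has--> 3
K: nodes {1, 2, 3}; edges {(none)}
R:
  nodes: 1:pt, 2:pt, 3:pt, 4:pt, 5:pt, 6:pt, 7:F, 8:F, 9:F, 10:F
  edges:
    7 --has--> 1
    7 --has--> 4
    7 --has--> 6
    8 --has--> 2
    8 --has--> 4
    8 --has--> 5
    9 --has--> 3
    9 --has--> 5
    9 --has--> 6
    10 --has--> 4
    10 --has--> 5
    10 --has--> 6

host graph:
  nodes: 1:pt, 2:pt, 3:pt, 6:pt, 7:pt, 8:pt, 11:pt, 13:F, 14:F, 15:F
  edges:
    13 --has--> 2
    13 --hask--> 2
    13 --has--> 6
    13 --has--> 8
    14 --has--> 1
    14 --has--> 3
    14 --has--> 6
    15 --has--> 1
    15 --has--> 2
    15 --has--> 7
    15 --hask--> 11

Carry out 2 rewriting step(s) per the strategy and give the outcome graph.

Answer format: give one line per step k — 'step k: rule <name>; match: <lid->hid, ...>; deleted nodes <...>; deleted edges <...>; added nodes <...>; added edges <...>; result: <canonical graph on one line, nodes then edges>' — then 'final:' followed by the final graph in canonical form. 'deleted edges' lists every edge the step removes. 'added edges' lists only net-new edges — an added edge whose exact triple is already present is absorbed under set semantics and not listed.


step 1: rule r1; match: 0->14, 1->1, 2->3, 3->6; deleted nodes 14; deleted edges (14,1,has); (14,3,has); (14,6,has); added nodes 16, 17, 18, 19, 20, 21, 22; added edges (19,1,has); (19,16,has); (19,18,has); (20,3,has); (20,16,has); (20,17,has); (21,6,has); (21,17,has); (21,18,has); (22,16,has); (22,17,has); (22,18,has); result: nodes: 1:pt, 2:pt, 3:pt, 6:pt, 7:pt, 8:pt, 11:pt, 13:F, 15:F, 16:pt, 17:pt, 18:pt, 19:F, 20:F, 21:F, 22:F edges: (13,2,has); (13,2,hask); (13,6,has); (13,8,has); (15,1,has); (15,2,has); (15,7,has); (15,11,hask); (19,1,has); (19,16,has); (19,18,has); (20,3,has); (20,16,has); (20,17,has); (21,6,has); (21,17,has); (21,18,has); (22,16,has); (22,17,has); (22,18,has)
step 2: rule r1; match: 0->19, 1->1, 2->16, 3->18; deleted nodes 19; deleted edges (19,1,has); (19,16,has); (19,18,has); added nodes 23, 24, 25, 26, 27, 28, 29; added edges (26,1,has); (26,23,has); (26,25,has); (27,16,has); (27,23,has); (27,24,has); (28,18,has); (28,24,has); (28,25,has); (29,23,has); (29,24,has); (29,25,has); result: nodes: 1:pt, 2:pt, 3:pt, 6:pt, 7:pt, 8:pt, 11:pt, 13:F, 15:F, 16:pt, 17:pt, 18:pt, 20:F, 21:F, 22:F, 23:pt, 24:pt, 25:pt, 26:F, 27:F, 28:F, 29:F edges: (13,2,has); (13,2,hask); (13,6,has); (13,8,has); (15,1,has); (15,2,has); (15,7,has); (15,11,hask); (20,3,has); (20,16,has); (20,17,has); (21,6,has); (21,17,has); (21,18,has); (22,16,has); (22,17,has); (22,18,has); (26,1,has); (26,23,has); (26,25,has); (27,16,has); (27,23,has); (27,24,has); (28,18,has); (28,24,has); (28,25,has); (29,23,has); (29,24,has); (29,25,has)
final:
nodes: 1:pt, 2:pt, 3:pt, 6:pt, 7:pt, 8:pt, 11:pt, 13:F, 15:F, 16:pt, 17:pt, 18:pt, 20:F, 21:F, 22:F, 23:pt, 24:pt, 25:pt, 26:F, 27:F, 28:F, 29:F
edges: (13,2,has); (13,2,hask); (13,6,has); (13,8,has); (15,1,has); (15,2,has); (15,7,has); (15,11,hask); (20,3,has); (20,16,has); (20,17,has); (21,6,has); (21,17,has); (21,18,has); (22,16,has); (22,17,has); (22,18,has); (26,1,has); (26,23,has); (26,25,has); (27,16,has); (27,23,has); (27,24,has); (28,18,has); (28,24,has); (28,25,has); (29,23,has); (29,24,has); (29,25,has)
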